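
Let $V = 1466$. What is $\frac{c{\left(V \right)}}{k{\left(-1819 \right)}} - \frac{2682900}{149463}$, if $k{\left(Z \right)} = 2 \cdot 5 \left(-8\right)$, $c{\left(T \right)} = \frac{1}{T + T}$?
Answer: $- \frac{69922352607}{3895337920} \approx -17.95$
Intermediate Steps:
$c{\left(T \right)} = \frac{1}{2 T}$
$k{\left(Z \right)} = -80$ ($k{\left(Z \right)} = 10 \left(-8\right) = -80$)
$\frac{c{\left(V \right)}}{k{\left(-1819 \right)}} - \frac{2682900}{149463} = \frac{\frac{1}{2} \cdot \frac{1}{1466}}{-80} - \frac{2682900}{149463} = \frac{1}{2} \cdot \frac{1}{1466} \left(- \frac{1}{80}\right) - \frac{298100}{16607} = \frac{1}{2932} \left(- \frac{1}{80}\right) - \frac{298100}{16607} = - \frac{1}{234560} - \frac{298100}{16607} = - \frac{69922352607}{3895337920}$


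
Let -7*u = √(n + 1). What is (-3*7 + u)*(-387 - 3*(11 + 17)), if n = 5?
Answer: 9891 + 471*√6/7 ≈ 10056.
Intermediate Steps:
u = -√6/7 (u = -√(5 + 1)/7 = -√6/7 ≈ -0.34993)
(-3*7 + u)*(-387 - 3*(11 + 17)) = (-3*7 - √6/7)*(-387 - 3*(11 + 17)) = (-21 - √6/7)*(-387 - 3*28) = (-21 - √6/7)*(-387 - 84) = (-21 - √6/7)*(-471) = 9891 + 471*√6/7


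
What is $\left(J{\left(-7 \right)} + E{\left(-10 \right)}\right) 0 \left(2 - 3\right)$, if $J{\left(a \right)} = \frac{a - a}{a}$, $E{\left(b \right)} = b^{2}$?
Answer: $0$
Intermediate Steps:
$J{\left(a \right)} = 0$ ($J{\left(a \right)} = \frac{0}{a} = 0$)
$\left(J{\left(-7 \right)} + E{\left(-10 \right)}\right) 0 \left(2 - 3\right) = \left(0 + \left(-10\right)^{2}\right) 0 \left(2 - 3\right) = \left(0 + 100\right) 0 \left(-1\right) = 100 \cdot 0 = 0$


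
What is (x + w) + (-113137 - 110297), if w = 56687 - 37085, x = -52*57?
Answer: -206796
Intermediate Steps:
x = -2964
w = 19602
(x + w) + (-113137 - 110297) = (-2964 + 19602) + (-113137 - 110297) = 16638 - 223434 = -206796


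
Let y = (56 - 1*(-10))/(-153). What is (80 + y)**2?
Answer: 16467364/2601 ≈ 6331.2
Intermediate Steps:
y = -22/51 (y = (56 + 10)*(-1/153) = 66*(-1/153) = -22/51 ≈ -0.43137)
(80 + y)**2 = (80 - 22/51)**2 = (4058/51)**2 = 16467364/2601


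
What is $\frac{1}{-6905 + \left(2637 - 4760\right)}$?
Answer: $- \frac{1}{9028} \approx -0.00011077$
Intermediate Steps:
$\frac{1}{-6905 + \left(2637 - 4760\right)} = \frac{1}{-6905 - 2123} = \frac{1}{-9028} = - \frac{1}{9028}$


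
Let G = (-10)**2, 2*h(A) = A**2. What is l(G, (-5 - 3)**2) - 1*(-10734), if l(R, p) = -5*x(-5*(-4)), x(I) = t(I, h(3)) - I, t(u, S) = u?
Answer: 10734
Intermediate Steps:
h(A) = A**2/2
G = 100
x(I) = 0 (x(I) = I - I = 0)
l(R, p) = 0 (l(R, p) = -5*0 = 0)
l(G, (-5 - 3)**2) - 1*(-10734) = 0 - 1*(-10734) = 0 + 10734 = 10734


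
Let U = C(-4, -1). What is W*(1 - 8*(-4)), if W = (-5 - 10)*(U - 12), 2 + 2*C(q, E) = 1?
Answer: 12375/2 ≈ 6187.5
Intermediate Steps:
C(q, E) = -½ (C(q, E) = -1 + (½)*1 = -1 + ½ = -½)
U = -½ ≈ -0.50000
W = 375/2 (W = (-5 - 10)*(-½ - 12) = -15*(-25/2) = 375/2 ≈ 187.50)
W*(1 - 8*(-4)) = 375*(1 - 8*(-4))/2 = 375*(1 + 32)/2 = (375/2)*33 = 12375/2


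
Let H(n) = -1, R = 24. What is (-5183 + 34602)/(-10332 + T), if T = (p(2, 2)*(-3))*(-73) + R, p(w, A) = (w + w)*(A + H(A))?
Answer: -29419/9432 ≈ -3.1191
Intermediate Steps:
p(w, A) = 2*w*(-1 + A) (p(w, A) = (w + w)*(A - 1) = (2*w)*(-1 + A) = 2*w*(-1 + A))
T = 900 (T = ((2*2*(-1 + 2))*(-3))*(-73) + 24 = ((2*2*1)*(-3))*(-73) + 24 = (4*(-3))*(-73) + 24 = -12*(-73) + 24 = 876 + 24 = 900)
(-5183 + 34602)/(-10332 + T) = (-5183 + 34602)/(-10332 + 900) = 29419/(-9432) = 29419*(-1/9432) = -29419/9432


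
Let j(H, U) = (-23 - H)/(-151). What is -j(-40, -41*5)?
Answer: 17/151 ≈ 0.11258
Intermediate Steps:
j(H, U) = 23/151 + H/151 (j(H, U) = (-23 - H)*(-1/151) = 23/151 + H/151)
-j(-40, -41*5) = -(23/151 + (1/151)*(-40)) = -(23/151 - 40/151) = -1*(-17/151) = 17/151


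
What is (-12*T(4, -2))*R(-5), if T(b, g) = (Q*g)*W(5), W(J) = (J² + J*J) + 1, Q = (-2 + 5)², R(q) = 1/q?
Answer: -11016/5 ≈ -2203.2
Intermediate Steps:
Q = 9 (Q = 3² = 9)
W(J) = 1 + 2*J² (W(J) = (J² + J²) + 1 = 2*J² + 1 = 1 + 2*J²)
T(b, g) = 459*g (T(b, g) = (9*g)*(1 + 2*5²) = (9*g)*(1 + 2*25) = (9*g)*(1 + 50) = (9*g)*51 = 459*g)
(-12*T(4, -2))*R(-5) = -5508*(-2)/(-5) = -12*(-918)*(-⅕) = 11016*(-⅕) = -11016/5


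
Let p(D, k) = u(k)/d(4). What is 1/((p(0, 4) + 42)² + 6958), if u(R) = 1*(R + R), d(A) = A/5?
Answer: 1/9662 ≈ 0.00010350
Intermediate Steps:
d(A) = A/5 (d(A) = A*(⅕) = A/5)
u(R) = 2*R (u(R) = 1*(2*R) = 2*R)
p(D, k) = 5*k/2 (p(D, k) = (2*k)/(((⅕)*4)) = (2*k)/(⅘) = (2*k)*(5/4) = 5*k/2)
1/((p(0, 4) + 42)² + 6958) = 1/(((5/2)*4 + 42)² + 6958) = 1/((10 + 42)² + 6958) = 1/(52² + 6958) = 1/(2704 + 6958) = 1/9662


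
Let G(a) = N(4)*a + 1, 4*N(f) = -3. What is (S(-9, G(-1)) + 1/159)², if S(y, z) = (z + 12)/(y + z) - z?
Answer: 4507913881/340181136 ≈ 13.252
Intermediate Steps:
N(f) = -¾ (N(f) = (¼)*(-3) = -¾)
G(a) = 1 - 3*a/4 (G(a) = -3*a/4 + 1 = 1 - 3*a/4)
S(y, z) = -z + (12 + z)/(y + z) (S(y, z) = (12 + z)/(y + z) - z = -z + (12 + z)/(y + z))
(S(-9, G(-1)) + 1/159)² = ((12 + (1 - ¾*(-1)) - (1 - ¾*(-1))² - 1*(-9)*(1 - ¾*(-1)))/(-9 + (1 - ¾*(-1))) + 1/159)² = ((12 + (1 + ¾) - (1 + ¾)² - 1*(-9)*(1 + ¾))/(-9 + (1 + ¾)) + 1/159)² = ((12 + 7/4 - (7/4)² - 1*(-9)*7/4)/(-9 + 7/4) + 1/159)² = ((12 + 7/4 - 1*49/16 + 63/4)/(-29/4) + 1/159)² = (-4*(12 + 7/4 - 49/16 + 63/4)/29 + 1/159)² = (-4/29*423/16 + 1/159)² = (-423/116 + 1/159)² = (-67141/18444)² = 4507913881/340181136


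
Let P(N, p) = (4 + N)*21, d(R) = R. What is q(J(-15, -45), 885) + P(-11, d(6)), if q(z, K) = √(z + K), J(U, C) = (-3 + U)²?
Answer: -147 + √1209 ≈ -112.23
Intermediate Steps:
q(z, K) = √(K + z)
P(N, p) = 84 + 21*N
q(J(-15, -45), 885) + P(-11, d(6)) = √(885 + (-3 - 15)²) + (84 + 21*(-11)) = √(885 + (-18)²) + (84 - 231) = √(885 + 324) - 147 = √1209 - 147 = -147 + √1209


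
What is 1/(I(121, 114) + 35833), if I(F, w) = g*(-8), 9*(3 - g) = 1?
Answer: 9/322289 ≈ 2.7925e-5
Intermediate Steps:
g = 26/9 (g = 3 - 1/9*1 = 3 - 1/9 = 26/9 ≈ 2.8889)
I(F, w) = -208/9 (I(F, w) = (26/9)*(-8) = -208/9)
1/(I(121, 114) + 35833) = 1/(-208/9 + 35833) = 1/(322289/9) = 9/322289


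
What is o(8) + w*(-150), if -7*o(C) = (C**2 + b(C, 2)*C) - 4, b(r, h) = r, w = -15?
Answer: 15626/7 ≈ 2232.3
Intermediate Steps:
o(C) = 4/7 - 2*C**2/7 (o(C) = -((C**2 + C*C) - 4)/7 = -((C**2 + C**2) - 4)/7 = -(2*C**2 - 4)/7 = -(-4 + 2*C**2)/7 = 4/7 - 2*C**2/7)
o(8) + w*(-150) = (4/7 - 2/7*8**2) - 15*(-150) = (4/7 - 2/7*64) + 2250 = (4/7 - 128/7) + 2250 = -124/7 + 2250 = 15626/7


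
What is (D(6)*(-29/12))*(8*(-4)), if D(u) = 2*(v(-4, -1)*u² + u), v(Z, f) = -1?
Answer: -4640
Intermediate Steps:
D(u) = -2*u² + 2*u (D(u) = 2*(-u² + u) = 2*(u - u²) = -2*u² + 2*u)
(D(6)*(-29/12))*(8*(-4)) = ((2*6*(1 - 1*6))*(-29/12))*(8*(-4)) = ((2*6*(1 - 6))*(-29*1/12))*(-32) = ((2*6*(-5))*(-29/12))*(-32) = -60*(-29/12)*(-32) = 145*(-32) = -4640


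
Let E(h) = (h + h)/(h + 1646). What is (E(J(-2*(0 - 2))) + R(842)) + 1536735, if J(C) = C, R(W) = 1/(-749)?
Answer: 949586977046/617925 ≈ 1.5367e+6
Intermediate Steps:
R(W) = -1/749
E(h) = 2*h/(1646 + h) (E(h) = (2*h)/(1646 + h) = 2*h/(1646 + h))
(E(J(-2*(0 - 2))) + R(842)) + 1536735 = (2*(-2*(0 - 2))/(1646 - 2*(0 - 2)) - 1/749) + 1536735 = (2*(-2*(-2))/(1646 - 2*(-2)) - 1/749) + 1536735 = (2*4/(1646 + 4) - 1/749) + 1536735 = (2*4/1650 - 1/749) + 1536735 = (2*4*(1/1650) - 1/749) + 1536735 = (4/825 - 1/749) + 1536735 = 2171/617925 + 1536735 = 949586977046/617925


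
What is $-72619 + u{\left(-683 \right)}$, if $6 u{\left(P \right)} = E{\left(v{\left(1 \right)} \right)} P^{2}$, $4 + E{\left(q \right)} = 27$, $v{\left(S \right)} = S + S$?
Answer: $\frac{10293533}{6} \approx 1.7156 \cdot 10^{6}$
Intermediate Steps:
$v{\left(S \right)} = 2 S$
$E{\left(q \right)} = 23$ ($E{\left(q \right)} = -4 + 27 = 23$)
$u{\left(P \right)} = \frac{23 P^{2}}{6}$
$-72619 + u{\left(-683 \right)} = -72619 + \frac{23 \left(-683\right)^{2}}{6} = -72619 + \frac{23}{6} \cdot 466489 = -72619 + \frac{10729247}{6} = \frac{10293533}{6}$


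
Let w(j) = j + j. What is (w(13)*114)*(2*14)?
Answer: 82992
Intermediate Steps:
w(j) = 2*j
(w(13)*114)*(2*14) = ((2*13)*114)*(2*14) = (26*114)*28 = 2964*28 = 82992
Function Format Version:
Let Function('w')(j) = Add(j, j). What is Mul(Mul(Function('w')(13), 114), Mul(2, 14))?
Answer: 82992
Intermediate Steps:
Function('w')(j) = Mul(2, j)
Mul(Mul(Function('w')(13), 114), Mul(2, 14)) = Mul(Mul(Mul(2, 13), 114), Mul(2, 14)) = Mul(Mul(26, 114), 28) = Mul(2964, 28) = 82992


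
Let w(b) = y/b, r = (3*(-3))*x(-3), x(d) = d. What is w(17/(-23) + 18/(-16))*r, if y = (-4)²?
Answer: -79488/343 ≈ -231.74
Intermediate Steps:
y = 16
r = 27 (r = (3*(-3))*(-3) = -9*(-3) = 27)
w(b) = 16/b
w(17/(-23) + 18/(-16))*r = (16/(17/(-23) + 18/(-16)))*27 = (16/(17*(-1/23) + 18*(-1/16)))*27 = (16/(-17/23 - 9/8))*27 = (16/(-343/184))*27 = (16*(-184/343))*27 = -2944/343*27 = -79488/343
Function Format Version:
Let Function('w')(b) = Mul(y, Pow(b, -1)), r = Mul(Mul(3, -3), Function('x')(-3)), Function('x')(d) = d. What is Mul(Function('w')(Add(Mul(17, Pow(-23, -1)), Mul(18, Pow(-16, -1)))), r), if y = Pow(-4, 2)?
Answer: Rational(-79488, 343) ≈ -231.74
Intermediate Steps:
y = 16
r = 27 (r = Mul(Mul(3, -3), -3) = Mul(-9, -3) = 27)
Function('w')(b) = Mul(16, Pow(b, -1))
Mul(Function('w')(Add(Mul(17, Pow(-23, -1)), Mul(18, Pow(-16, -1)))), r) = Mul(Mul(16, Pow(Add(Mul(17, Pow(-23, -1)), Mul(18, Pow(-16, -1))), -1)), 27) = Mul(Mul(16, Pow(Add(Mul(17, Rational(-1, 23)), Mul(18, Rational(-1, 16))), -1)), 27) = Mul(Mul(16, Pow(Add(Rational(-17, 23), Rational(-9, 8)), -1)), 27) = Mul(Mul(16, Pow(Rational(-343, 184), -1)), 27) = Mul(Mul(16, Rational(-184, 343)), 27) = Mul(Rational(-2944, 343), 27) = Rational(-79488, 343)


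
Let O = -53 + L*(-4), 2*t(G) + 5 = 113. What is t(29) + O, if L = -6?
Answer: 25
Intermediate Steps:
t(G) = 54 (t(G) = -5/2 + (1/2)*113 = -5/2 + 113/2 = 54)
O = -29 (O = -53 - 6*(-4) = -53 + 24 = -29)
t(29) + O = 54 - 29 = 25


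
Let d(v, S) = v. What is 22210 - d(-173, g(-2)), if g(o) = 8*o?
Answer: 22383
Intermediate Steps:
22210 - d(-173, g(-2)) = 22210 - 1*(-173) = 22210 + 173 = 22383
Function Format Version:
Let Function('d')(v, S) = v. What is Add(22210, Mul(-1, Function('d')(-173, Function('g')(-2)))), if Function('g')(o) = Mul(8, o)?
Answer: 22383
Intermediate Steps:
Add(22210, Mul(-1, Function('d')(-173, Function('g')(-2)))) = Add(22210, Mul(-1, -173)) = Add(22210, 173) = 22383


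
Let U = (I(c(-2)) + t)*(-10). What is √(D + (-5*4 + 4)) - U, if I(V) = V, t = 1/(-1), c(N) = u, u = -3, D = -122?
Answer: -40 + I*√138 ≈ -40.0 + 11.747*I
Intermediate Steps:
c(N) = -3
t = -1
U = 40 (U = (-3 - 1)*(-10) = -4*(-10) = 40)
√(D + (-5*4 + 4)) - U = √(-122 + (-5*4 + 4)) - 1*40 = √(-122 + (-20 + 4)) - 40 = √(-122 - 16) - 40 = √(-138) - 40 = I*√138 - 40 = -40 + I*√138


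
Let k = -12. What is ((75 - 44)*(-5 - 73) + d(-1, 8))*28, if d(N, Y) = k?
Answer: -68040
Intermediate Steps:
d(N, Y) = -12
((75 - 44)*(-5 - 73) + d(-1, 8))*28 = ((75 - 44)*(-5 - 73) - 12)*28 = (31*(-78) - 12)*28 = (-2418 - 12)*28 = -2430*28 = -68040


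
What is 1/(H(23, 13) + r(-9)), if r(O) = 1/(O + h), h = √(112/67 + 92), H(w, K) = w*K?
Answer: 127227/38130988 - √105123/38130988 ≈ 0.0033281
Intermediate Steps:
H(w, K) = K*w
h = 2*√105123/67 (h = √(112*(1/67) + 92) = √(112/67 + 92) = √(6276/67) = 2*√105123/67 ≈ 9.6784)
r(O) = 1/(O + 2*√105123/67)
1/(H(23, 13) + r(-9)) = 1/(13*23 + 67/(2*√105123 + 67*(-9))) = 1/(299 + 67/(2*√105123 - 603)) = 1/(299 + 67/(-603 + 2*√105123))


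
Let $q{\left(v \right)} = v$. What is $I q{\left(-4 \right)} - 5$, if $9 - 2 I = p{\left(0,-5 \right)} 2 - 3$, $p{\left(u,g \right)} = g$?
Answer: $-49$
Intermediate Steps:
$I = 11$ ($I = \frac{9}{2} - \frac{\left(-5\right) 2 - 3}{2} = \frac{9}{2} - \frac{-10 - 3}{2} = \frac{9}{2} - - \frac{13}{2} = \frac{9}{2} + \frac{13}{2} = 11$)
$I q{\left(-4 \right)} - 5 = 11 \left(-4\right) - 5 = -44 - 5 = -49$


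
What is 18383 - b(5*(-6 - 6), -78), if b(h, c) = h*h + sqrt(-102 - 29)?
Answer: 14783 - I*sqrt(131) ≈ 14783.0 - 11.446*I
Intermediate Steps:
b(h, c) = h**2 + I*sqrt(131) (b(h, c) = h**2 + sqrt(-131) = h**2 + I*sqrt(131))
18383 - b(5*(-6 - 6), -78) = 18383 - ((5*(-6 - 6))**2 + I*sqrt(131)) = 18383 - ((5*(-12))**2 + I*sqrt(131)) = 18383 - ((-60)**2 + I*sqrt(131)) = 18383 - (3600 + I*sqrt(131)) = 18383 + (-3600 - I*sqrt(131)) = 14783 - I*sqrt(131)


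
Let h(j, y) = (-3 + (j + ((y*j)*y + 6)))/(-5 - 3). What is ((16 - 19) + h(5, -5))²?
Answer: 24649/64 ≈ 385.14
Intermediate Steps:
h(j, y) = -3/8 - j/8 - j*y²/8 (h(j, y) = (-3 + (j + ((j*y)*y + 6)))/(-8) = (-3 + (j + (j*y² + 6)))*(-⅛) = (-3 + (j + (6 + j*y²)))*(-⅛) = (-3 + (6 + j + j*y²))*(-⅛) = (3 + j + j*y²)*(-⅛) = -3/8 - j/8 - j*y²/8)
((16 - 19) + h(5, -5))² = ((16 - 19) + (-3/8 - ⅛*5 - ⅛*5*(-5)²))² = (-3 + (-3/8 - 5/8 - ⅛*5*25))² = (-3 + (-3/8 - 5/8 - 125/8))² = (-3 - 133/8)² = (-157/8)² = 24649/64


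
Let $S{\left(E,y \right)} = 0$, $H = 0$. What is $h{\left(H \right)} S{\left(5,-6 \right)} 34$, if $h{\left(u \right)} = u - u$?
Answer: $0$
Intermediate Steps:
$h{\left(u \right)} = 0$
$h{\left(H \right)} S{\left(5,-6 \right)} 34 = 0 \cdot 0 \cdot 34 = 0 \cdot 34 = 0$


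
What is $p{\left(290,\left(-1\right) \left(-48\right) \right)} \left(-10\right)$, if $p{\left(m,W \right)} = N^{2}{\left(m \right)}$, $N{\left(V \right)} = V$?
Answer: $-841000$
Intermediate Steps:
$p{\left(m,W \right)} = m^{2}$
$p{\left(290,\left(-1\right) \left(-48\right) \right)} \left(-10\right) = 290^{2} \left(-10\right) = 84100 \left(-10\right) = -841000$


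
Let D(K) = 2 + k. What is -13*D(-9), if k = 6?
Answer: -104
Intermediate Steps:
D(K) = 8 (D(K) = 2 + 6 = 8)
-13*D(-9) = -13*8 = -104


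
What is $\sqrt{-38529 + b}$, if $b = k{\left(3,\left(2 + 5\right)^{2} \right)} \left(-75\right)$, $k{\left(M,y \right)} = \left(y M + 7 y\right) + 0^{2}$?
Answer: $i \sqrt{75279} \approx 274.37 i$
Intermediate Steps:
$k{\left(M,y \right)} = 7 y + M y$ ($k{\left(M,y \right)} = \left(M y + 7 y\right) + 0 = \left(7 y + M y\right) + 0 = 7 y + M y$)
$b = -36750$ ($b = \left(2 + 5\right)^{2} \left(7 + 3\right) \left(-75\right) = 7^{2} \cdot 10 \left(-75\right) = 49 \cdot 10 \left(-75\right) = 490 \left(-75\right) = -36750$)
$\sqrt{-38529 + b} = \sqrt{-38529 - 36750} = \sqrt{-75279} = i \sqrt{75279}$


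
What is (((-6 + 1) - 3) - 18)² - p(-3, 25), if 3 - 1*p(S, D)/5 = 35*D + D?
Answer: 5161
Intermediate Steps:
p(S, D) = 15 - 180*D (p(S, D) = 15 - 5*(35*D + D) = 15 - 180*D)
(((-6 + 1) - 3) - 18)² - p(-3, 25) = (((-6 + 1) - 3) - 18)² - (15 - 180*25) = ((-5 - 3) - 18)² - (15 - 4500) = (-8 - 18)² - 1*(-4485) = (-26)² + 4485 = 676 + 4485 = 5161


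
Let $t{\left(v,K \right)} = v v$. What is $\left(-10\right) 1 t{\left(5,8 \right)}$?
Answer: $-250$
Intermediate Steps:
$t{\left(v,K \right)} = v^{2}$
$\left(-10\right) 1 t{\left(5,8 \right)} = \left(-10\right) 1 \cdot 5^{2} = \left(-10\right) 25 = -250$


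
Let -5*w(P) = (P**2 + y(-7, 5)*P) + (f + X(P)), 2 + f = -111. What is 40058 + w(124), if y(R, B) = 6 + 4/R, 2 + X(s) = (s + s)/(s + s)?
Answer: 1290484/35 ≈ 36871.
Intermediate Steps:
X(s) = -1 (X(s) = -2 + (s + s)/(s + s) = -2 + (2*s)/((2*s)) = -2 + (2*s)*(1/(2*s)) = -2 + 1 = -1)
f = -113 (f = -2 - 111 = -113)
w(P) = 114/5 - 38*P/35 - P**2/5 (w(P) = -((P**2 + (6 + 4/(-7))*P) + (-113 - 1))/5 = -((P**2 + (6 + 4*(-1/7))*P) - 114)/5 = -((P**2 + (6 - 4/7)*P) - 114)/5 = -((P**2 + 38*P/7) - 114)/5 = -(-114 + P**2 + 38*P/7)/5 = 114/5 - 38*P/35 - P**2/5)
40058 + w(124) = 40058 + (114/5 - 38/35*124 - 1/5*124**2) = 40058 + (114/5 - 4712/35 - 1/5*15376) = 40058 + (114/5 - 4712/35 - 15376/5) = 40058 - 111546/35 = 1290484/35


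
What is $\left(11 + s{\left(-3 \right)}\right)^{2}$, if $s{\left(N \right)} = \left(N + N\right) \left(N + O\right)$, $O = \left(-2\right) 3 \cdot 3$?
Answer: $18769$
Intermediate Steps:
$O = -18$ ($O = \left(-6\right) 3 = -18$)
$s{\left(N \right)} = 2 N \left(-18 + N\right)$ ($s{\left(N \right)} = \left(N + N\right) \left(N - 18\right) = 2 N \left(-18 + N\right)$)
$\left(11 + s{\left(-3 \right)}\right)^{2} = \left(11 + 2 \left(-3\right) \left(-18 - 3\right)\right)^{2} = \left(11 + 2 \left(-3\right) \left(-21\right)\right)^{2} = \left(11 + 126\right)^{2} = 137^{2} = 18769$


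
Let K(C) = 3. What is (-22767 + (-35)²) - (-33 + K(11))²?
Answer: -22442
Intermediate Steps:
(-22767 + (-35)²) - (-33 + K(11))² = (-22767 + (-35)²) - (-33 + 3)² = (-22767 + 1225) - 1*(-30)² = -21542 - 1*900 = -21542 - 900 = -22442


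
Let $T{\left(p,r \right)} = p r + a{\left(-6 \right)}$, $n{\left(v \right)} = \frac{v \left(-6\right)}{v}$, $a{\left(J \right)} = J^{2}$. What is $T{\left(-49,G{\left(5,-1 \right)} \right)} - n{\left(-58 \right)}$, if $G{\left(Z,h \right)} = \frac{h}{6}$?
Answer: $\frac{301}{6} \approx 50.167$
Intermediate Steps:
$G{\left(Z,h \right)} = \frac{h}{6}$ ($G{\left(Z,h \right)} = h \frac{1}{6} = \frac{h}{6}$)
$n{\left(v \right)} = -6$ ($n{\left(v \right)} = \frac{\left(-6\right) v}{v} = -6$)
$T{\left(p,r \right)} = 36 + p r$ ($T{\left(p,r \right)} = p r + \left(-6\right)^{2} = p r + 36 = 36 + p r$)
$T{\left(-49,G{\left(5,-1 \right)} \right)} - n{\left(-58 \right)} = \left(36 - 49 \cdot \frac{1}{6} \left(-1\right)\right) - -6 = \left(36 - - \frac{49}{6}\right) + 6 = \left(36 + \frac{49}{6}\right) + 6 = \frac{265}{6} + 6 = \frac{301}{6}$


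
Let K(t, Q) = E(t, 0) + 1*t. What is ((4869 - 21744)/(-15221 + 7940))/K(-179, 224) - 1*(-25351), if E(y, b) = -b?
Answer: 3671101786/144811 ≈ 25351.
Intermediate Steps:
K(t, Q) = t (K(t, Q) = -1*0 + 1*t = 0 + t = t)
((4869 - 21744)/(-15221 + 7940))/K(-179, 224) - 1*(-25351) = ((4869 - 21744)/(-15221 + 7940))/(-179) - 1*(-25351) = -16875/(-7281)*(-1/179) + 25351 = -16875*(-1/7281)*(-1/179) + 25351 = (1875/809)*(-1/179) + 25351 = -1875/144811 + 25351 = 3671101786/144811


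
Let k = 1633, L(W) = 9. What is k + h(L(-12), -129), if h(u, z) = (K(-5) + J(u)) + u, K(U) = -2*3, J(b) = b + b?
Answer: 1654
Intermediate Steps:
J(b) = 2*b
K(U) = -6
h(u, z) = -6 + 3*u (h(u, z) = (-6 + 2*u) + u = -6 + 3*u)
k + h(L(-12), -129) = 1633 + (-6 + 3*9) = 1633 + (-6 + 27) = 1633 + 21 = 1654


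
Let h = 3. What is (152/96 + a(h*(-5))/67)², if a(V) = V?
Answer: 1194649/646416 ≈ 1.8481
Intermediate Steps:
(152/96 + a(h*(-5))/67)² = (152/96 + (3*(-5))/67)² = (152*(1/96) - 15*1/67)² = (19/12 - 15/67)² = (1093/804)² = 1194649/646416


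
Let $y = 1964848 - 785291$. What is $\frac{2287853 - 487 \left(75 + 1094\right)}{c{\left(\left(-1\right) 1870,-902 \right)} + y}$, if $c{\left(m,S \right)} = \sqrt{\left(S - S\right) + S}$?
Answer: $\frac{675709227450}{463784905717} - \frac{572850 i \sqrt{902}}{463784905717} \approx 1.4569 - 3.7096 \cdot 10^{-5} i$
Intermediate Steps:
$y = 1179557$ ($y = 1964848 - 785291 = 1179557$)
$c{\left(m,S \right)} = \sqrt{S}$ ($c{\left(m,S \right)} = \sqrt{0 + S} = \sqrt{S}$)
$\frac{2287853 - 487 \left(75 + 1094\right)}{c{\left(\left(-1\right) 1870,-902 \right)} + y} = \frac{2287853 - 487 \left(75 + 1094\right)}{\sqrt{-902} + 1179557} = \frac{2287853 - 569303}{i \sqrt{902} + 1179557} = \frac{2287853 - 569303}{1179557 + i \sqrt{902}} = \frac{1718550}{1179557 + i \sqrt{902}}$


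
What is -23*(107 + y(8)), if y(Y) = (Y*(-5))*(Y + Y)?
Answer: 12259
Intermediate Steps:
y(Y) = -10*Y**2 (y(Y) = (-5*Y)*(2*Y) = -10*Y**2)
-23*(107 + y(8)) = -23*(107 - 10*8**2) = -23*(107 - 10*64) = -23*(107 - 640) = -23*(-533) = 12259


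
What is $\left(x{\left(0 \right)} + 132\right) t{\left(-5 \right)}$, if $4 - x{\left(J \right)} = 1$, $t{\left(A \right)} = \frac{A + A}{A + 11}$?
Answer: $-225$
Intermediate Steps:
$t{\left(A \right)} = \frac{2 A}{11 + A}$
$x{\left(J \right)} = 3$ ($x{\left(J \right)} = 4 - 1 = 3$)
$\left(x{\left(0 \right)} + 132\right) t{\left(-5 \right)} = \left(3 + 132\right) 2 \left(-5\right) \frac{1}{11 - 5} = 135 \cdot 2 \left(-5\right) \frac{1}{6} = 135 \left(- \frac{5}{3}\right) = -225$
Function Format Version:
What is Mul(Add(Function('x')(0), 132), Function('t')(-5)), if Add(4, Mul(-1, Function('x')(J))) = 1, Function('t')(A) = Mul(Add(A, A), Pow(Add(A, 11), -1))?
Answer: -225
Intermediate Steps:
Function('t')(A) = Mul(2, A, Pow(Add(11, A), -1)) (Function('t')(A) = Mul(Mul(2, A), Pow(Add(11, A), -1)) = Mul(2, A, Pow(Add(11, A), -1)))
Function('x')(J) = 3 (Function('x')(J) = Add(4, Mul(-1, 1)) = Add(4, -1) = 3)
Mul(Add(Function('x')(0), 132), Function('t')(-5)) = Mul(Add(3, 132), Mul(2, -5, Pow(Add(11, -5), -1))) = Mul(135, Mul(2, -5, Pow(6, -1))) = Mul(135, Mul(2, -5, Rational(1, 6))) = Mul(135, Rational(-5, 3)) = -225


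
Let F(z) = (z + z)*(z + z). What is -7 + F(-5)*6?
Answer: 593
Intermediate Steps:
F(z) = 4*z² (F(z) = (2*z)*(2*z) = 4*z²)
-7 + F(-5)*6 = -7 + (4*(-5)²)*6 = -7 + (4*25)*6 = -7 + 100*6 = -7 + 600 = 593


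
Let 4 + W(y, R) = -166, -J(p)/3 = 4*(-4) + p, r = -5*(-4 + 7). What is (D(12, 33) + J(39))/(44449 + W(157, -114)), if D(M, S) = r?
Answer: -84/44279 ≈ -0.0018971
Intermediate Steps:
r = -15 (r = -5*3 = -15)
J(p) = 48 - 3*p (J(p) = -3*(4*(-4) + p) = -3*(-16 + p) = 48 - 3*p)
D(M, S) = -15
W(y, R) = -170 (W(y, R) = -4 - 166 = -170)
(D(12, 33) + J(39))/(44449 + W(157, -114)) = (-15 + (48 - 3*39))/(44449 - 170) = (-15 + (48 - 117))/44279 = (-15 - 69)*(1/44279) = -84*1/44279 = -84/44279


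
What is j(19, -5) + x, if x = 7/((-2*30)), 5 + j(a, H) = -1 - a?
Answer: -1507/60 ≈ -25.117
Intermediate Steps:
j(a, H) = -6 - a (j(a, H) = -5 + (-1 - a) = -6 - a)
x = -7/60 (x = 7/(-60) = 7*(-1/60) = -7/60 ≈ -0.11667)
j(19, -5) + x = (-6 - 1*19) - 7/60 = (-6 - 19) - 7/60 = -25 - 7/60 = -1507/60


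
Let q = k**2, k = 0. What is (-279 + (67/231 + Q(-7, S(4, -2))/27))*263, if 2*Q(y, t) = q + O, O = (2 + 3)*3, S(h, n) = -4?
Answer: -101493541/1386 ≈ -73228.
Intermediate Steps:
O = 15 (O = 5*3 = 15)
q = 0 (q = 0**2 = 0)
Q(y, t) = 15/2 (Q(y, t) = (0 + 15)/2 = (1/2)*15 = 15/2)
(-279 + (67/231 + Q(-7, S(4, -2))/27))*263 = (-279 + (67/231 + (15/2)/27))*263 = (-279 + (67*(1/231) + (15/2)*(1/27)))*263 = (-279 + (67/231 + 5/18))*263 = (-279 + 787/1386)*263 = -385907/1386*263 = -101493541/1386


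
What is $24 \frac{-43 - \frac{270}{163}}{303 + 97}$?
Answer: $- \frac{21837}{8150} \approx -2.6794$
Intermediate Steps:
$24 \frac{-43 - \frac{270}{163}}{303 + 97} = 24 \frac{-43 - \frac{270}{163}}{400} = 24 \left(-43 - \frac{270}{163}\right) \frac{1}{400} = 24 \left(\left(- \frac{7279}{163}\right) \frac{1}{400}\right) = 24 \left(- \frac{7279}{65200}\right) = - \frac{21837}{8150}$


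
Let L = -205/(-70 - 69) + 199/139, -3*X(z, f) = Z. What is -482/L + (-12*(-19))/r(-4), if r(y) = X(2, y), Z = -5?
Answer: -29327/1010 ≈ -29.037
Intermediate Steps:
X(z, f) = 5/3 (X(z, f) = -1/3*(-5) = 5/3)
L = 404/139 (L = -205/(-139) + 199*(1/139) = -205*(-1/139) + 199/139 = 205/139 + 199/139 = 404/139 ≈ 2.9065)
r(y) = 5/3
-482/L + (-12*(-19))/r(-4) = -482/404/139 + (-12*(-19))/(5/3) = -482*139/404 + 228*(3/5) = -33499/202 + 684/5 = -29327/1010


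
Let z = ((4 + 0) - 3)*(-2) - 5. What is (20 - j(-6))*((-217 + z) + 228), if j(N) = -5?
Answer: 100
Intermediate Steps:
z = -7 (z = (4 - 3)*(-2) - 5 = 1*(-2) - 5 = -2 - 5 = -7)
(20 - j(-6))*((-217 + z) + 228) = (20 - 1*(-5))*((-217 - 7) + 228) = (20 + 5)*(-224 + 228) = 25*4 = 100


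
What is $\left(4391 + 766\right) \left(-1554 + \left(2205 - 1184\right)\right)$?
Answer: $-2748681$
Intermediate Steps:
$\left(4391 + 766\right) \left(-1554 + \left(2205 - 1184\right)\right) = 5157 \left(-1554 + \left(2205 - 1184\right)\right) = 5157 \left(-1554 + 1021\right) = 5157 \left(-533\right) = -2748681$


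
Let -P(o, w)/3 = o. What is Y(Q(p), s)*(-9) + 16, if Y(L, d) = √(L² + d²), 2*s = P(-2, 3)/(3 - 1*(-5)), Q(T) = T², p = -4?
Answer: 16 - 117*√97/8 ≈ -128.04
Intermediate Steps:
P(o, w) = -3*o
s = 3/8 (s = ((-3*(-2))/(3 - 1*(-5)))/2 = (6/(3 + 5))/2 = (6/8)/2 = (6*(⅛))/2 = (½)*(¾) = 3/8 ≈ 0.37500)
Y(Q(p), s)*(-9) + 16 = √(((-4)²)² + (3/8)²)*(-9) + 16 = √(16² + 9/64)*(-9) + 16 = √(256 + 9/64)*(-9) + 16 = √(16393/64)*(-9) + 16 = (13*√97/8)*(-9) + 16 = -117*√97/8 + 16 = 16 - 117*√97/8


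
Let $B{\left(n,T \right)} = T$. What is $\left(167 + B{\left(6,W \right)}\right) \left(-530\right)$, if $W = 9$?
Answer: $-93280$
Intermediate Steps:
$\left(167 + B{\left(6,W \right)}\right) \left(-530\right) = \left(167 + 9\right) \left(-530\right) = 176 \left(-530\right) = -93280$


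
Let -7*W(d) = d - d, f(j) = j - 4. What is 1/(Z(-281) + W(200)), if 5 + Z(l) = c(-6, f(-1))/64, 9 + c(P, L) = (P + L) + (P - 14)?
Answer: -8/45 ≈ -0.17778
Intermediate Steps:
f(j) = -4 + j
c(P, L) = -23 + L + 2*P (c(P, L) = -9 + ((P + L) + (P - 14)) = -9 + ((L + P) + (-14 + P)) = -9 + (-14 + L + 2*P) = -23 + L + 2*P)
W(d) = 0 (W(d) = -(d - d)/7 = -⅐*0 = 0)
Z(l) = -45/8 (Z(l) = -5 + (-23 + (-4 - 1) + 2*(-6))/64 = -5 + (-23 - 5 - 12)*(1/64) = -5 - 40*1/64 = -5 - 5/8 = -45/8)
1/(Z(-281) + W(200)) = 1/(-45/8 + 0) = 1/(-45/8) = -8/45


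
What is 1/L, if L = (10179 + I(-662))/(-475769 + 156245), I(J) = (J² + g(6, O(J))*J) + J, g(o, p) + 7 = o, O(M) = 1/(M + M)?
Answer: -319524/448423 ≈ -0.71255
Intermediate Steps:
O(M) = 1/(2*M)
g(o, p) = -7 + o
I(J) = J² (I(J) = (J² + (-7 + 6)*J) + J = (J² - J) + J = J²)
L = -448423/319524 (L = (10179 + (-662)²)/(-475769 + 156245) = (10179 + 438244)/(-319524) = 448423*(-1/319524) = -448423/319524 ≈ -1.4034)
1/L = 1/(-448423/319524) = -319524/448423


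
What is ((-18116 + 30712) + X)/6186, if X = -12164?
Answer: 72/1031 ≈ 0.069835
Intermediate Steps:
((-18116 + 30712) + X)/6186 = ((-18116 + 30712) - 12164)/6186 = (12596 - 12164)*(1/6186) = 432*(1/6186) = 72/1031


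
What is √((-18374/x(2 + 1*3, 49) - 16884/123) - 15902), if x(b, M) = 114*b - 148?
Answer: 3*I*√133737132603/8651 ≈ 126.82*I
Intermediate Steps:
x(b, M) = -148 + 114*b
√((-18374/x(2 + 1*3, 49) - 16884/123) - 15902) = √((-18374/(-148 + 114*(2 + 1*3)) - 16884/123) - 15902) = √((-18374/(-148 + 114*(2 + 3)) - 16884*1/123) - 15902) = √((-18374/(-148 + 114*5) - 5628/41) - 15902) = √((-18374/(-148 + 570) - 5628/41) - 15902) = √((-18374/422 - 5628/41) - 15902) = √((-18374*1/422 - 5628/41) - 15902) = √((-9187/211 - 5628/41) - 15902) = √(-1564175/8651 - 15902) = √(-139132377/8651) = 3*I*√133737132603/8651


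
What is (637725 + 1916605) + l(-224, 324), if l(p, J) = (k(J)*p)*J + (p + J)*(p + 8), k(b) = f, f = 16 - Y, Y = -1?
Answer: 1298938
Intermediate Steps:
f = 17 (f = 16 - 1*(-1) = 16 + 1 = 17)
k(b) = 17
l(p, J) = (8 + p)*(J + p) + 17*J*p (l(p, J) = (17*p)*J + (p + J)*(p + 8) = 17*J*p + (J + p)*(8 + p) = 17*J*p + (8 + p)*(J + p) = (8 + p)*(J + p) + 17*J*p)
(637725 + 1916605) + l(-224, 324) = (637725 + 1916605) + ((-224)**2 + 8*324 + 8*(-224) + 18*324*(-224)) = 2554330 + (50176 + 2592 - 1792 - 1306368) = 2554330 - 1255392 = 1298938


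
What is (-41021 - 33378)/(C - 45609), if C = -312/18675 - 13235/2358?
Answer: 28001780550/17168118463 ≈ 1.6310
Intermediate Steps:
C = -27544369/4892850 (C = -312*1/18675 - 13235*1/2358 = -104/6225 - 13235/2358 = -27544369/4892850 ≈ -5.6295)
(-41021 - 33378)/(C - 45609) = (-41021 - 33378)/(-27544369/4892850 - 45609) = -74399/(-223185540019/4892850) = -74399*(-4892850/223185540019) = 28001780550/17168118463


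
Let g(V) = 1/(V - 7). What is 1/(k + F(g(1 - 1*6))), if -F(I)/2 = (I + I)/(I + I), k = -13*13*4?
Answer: -1/678 ≈ -0.0014749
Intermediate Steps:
k = -676 (k = -169*4 = -676)
g(V) = 1/(-7 + V)
F(I) = -2 (F(I) = -2*(I + I)/(I + I) = -2*2*I/(2*I) = -2*2*I*1/(2*I) = -2*1 = -2)
1/(k + F(g(1 - 1*6))) = 1/(-676 - 2) = 1/(-678) = -1/678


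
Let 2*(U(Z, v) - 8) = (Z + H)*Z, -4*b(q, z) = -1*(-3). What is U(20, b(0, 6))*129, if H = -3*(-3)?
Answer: 38442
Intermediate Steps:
H = 9
b(q, z) = -3/4 (b(q, z) = -(-1)*(-3)/4 = -1/4*3 = -3/4)
U(Z, v) = 8 + Z*(9 + Z)/2 (U(Z, v) = 8 + ((Z + 9)*Z)/2 = 8 + ((9 + Z)*Z)/2 = 8 + (Z*(9 + Z))/2 = 8 + Z*(9 + Z)/2)
U(20, b(0, 6))*129 = (8 + (1/2)*20**2 + (9/2)*20)*129 = (8 + (1/2)*400 + 90)*129 = (8 + 200 + 90)*129 = 298*129 = 38442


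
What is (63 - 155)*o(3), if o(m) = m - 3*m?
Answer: 552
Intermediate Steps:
o(m) = -2*m
(63 - 155)*o(3) = (63 - 155)*(-2*3) = -92*(-6) = 552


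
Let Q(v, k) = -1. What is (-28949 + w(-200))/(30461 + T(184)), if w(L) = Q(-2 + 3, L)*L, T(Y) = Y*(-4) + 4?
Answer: -4107/4247 ≈ -0.96704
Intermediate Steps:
T(Y) = 4 - 4*Y (T(Y) = -4*Y + 4 = 4 - 4*Y)
w(L) = -L
(-28949 + w(-200))/(30461 + T(184)) = (-28949 - 1*(-200))/(30461 + (4 - 4*184)) = (-28949 + 200)/(30461 + (4 - 736)) = -28749/(30461 - 732) = -28749/29729 = -28749*1/29729 = -4107/4247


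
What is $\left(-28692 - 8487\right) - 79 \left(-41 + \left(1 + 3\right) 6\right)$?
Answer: $-35836$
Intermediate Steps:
$\left(-28692 - 8487\right) - 79 \left(-41 + \left(1 + 3\right) 6\right) = -37179 - 79 \left(-41 + 4 \cdot 6\right) = -37179 - 79 \left(-41 + 24\right) = -37179 - -1343 = -37179 + 1343 = -35836$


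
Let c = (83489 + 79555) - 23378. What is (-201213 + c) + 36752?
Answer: -24795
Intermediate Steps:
c = 139666 (c = 163044 - 23378 = 139666)
(-201213 + c) + 36752 = (-201213 + 139666) + 36752 = -61547 + 36752 = -24795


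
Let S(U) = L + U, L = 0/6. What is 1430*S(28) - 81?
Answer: 39959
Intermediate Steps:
L = 0 (L = 0*(⅙) = 0)
S(U) = U (S(U) = 0 + U = U)
1430*S(28) - 81 = 1430*28 - 81 = 40040 - 81 = 39959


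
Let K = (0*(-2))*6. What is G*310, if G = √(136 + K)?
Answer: 620*√34 ≈ 3615.2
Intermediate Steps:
K = 0 (K = 0*6 = 0)
G = 2*√34 (G = √(136 + 0) = √136 = 2*√34 ≈ 11.662)
G*310 = (2*√34)*310 = 620*√34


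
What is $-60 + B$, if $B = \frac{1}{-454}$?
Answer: $- \frac{27241}{454} \approx -60.002$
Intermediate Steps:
$B = - \frac{1}{454} \approx -0.0022026$
$-60 + B = -60 - \frac{1}{454} = - \frac{27241}{454}$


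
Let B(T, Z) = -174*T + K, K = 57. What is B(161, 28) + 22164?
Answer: -5793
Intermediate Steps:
B(T, Z) = 57 - 174*T (B(T, Z) = -174*T + 57 = 57 - 174*T)
B(161, 28) + 22164 = (57 - 174*161) + 22164 = (57 - 28014) + 22164 = -27957 + 22164 = -5793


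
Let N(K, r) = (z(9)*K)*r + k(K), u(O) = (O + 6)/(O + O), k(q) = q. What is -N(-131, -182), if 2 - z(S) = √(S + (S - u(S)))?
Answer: -47553 + 11921*√618/3 ≈ 51231.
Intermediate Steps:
u(O) = (6 + O)/(2*O) (u(O) = (6 + O)/((2*O)) = (6 + O)*(1/(2*O)) = (6 + O)/(2*O))
z(S) = 2 - √(2*S - (6 + S)/(2*S)) (z(S) = 2 - √(S + (S - (6 + S)/(2*S))) = 2 - √(2*S - (6 + S)/(2*S)))
N(K, r) = K + K*r*(2 - √618/6) (N(K, r) = ((2 - √(-2 - 12/9 + 8*9)/2)*K)*r + K = ((2 - √(-2 - 12*⅑ + 72)/2)*K)*r + K = ((2 - √(-2 - 4/3 + 72)/2)*K)*r + K = ((2 - √618/6)*K)*r + K = (K*(2 - √618/6))*r + K = K*r*(2 - √618/6) + K = K + K*r*(2 - √618/6))
-N(-131, -182) = -(-131)*(6 - 182*(12 - √618))/6 = -(-131)*(6 + (-2184 + 182*√618))/6 = -(-131)*(-2178 + 182*√618)/6 = -(47553 - 11921*√618/3) = -47553 + 11921*√618/3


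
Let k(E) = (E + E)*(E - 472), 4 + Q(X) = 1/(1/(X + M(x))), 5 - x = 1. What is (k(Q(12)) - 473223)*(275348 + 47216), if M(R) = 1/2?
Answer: -155186346810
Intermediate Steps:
x = 4 (x = 5 - 1*1 = 5 - 1 = 4)
M(R) = ½
Q(X) = -7/2 + X (Q(X) = -4 + 1/(1/(X + ½)) = -4 + 1/(1/(½ + X)) = -4 + (½ + X) = -7/2 + X)
k(E) = 2*E*(-472 + E) (k(E) = (2*E)*(-472 + E) = 2*E*(-472 + E))
(k(Q(12)) - 473223)*(275348 + 47216) = (2*(-7/2 + 12)*(-472 + (-7/2 + 12)) - 473223)*(275348 + 47216) = (2*(17/2)*(-472 + 17/2) - 473223)*322564 = (2*(17/2)*(-927/2) - 473223)*322564 = (-15759/2 - 473223)*322564 = -962205/2*322564 = -155186346810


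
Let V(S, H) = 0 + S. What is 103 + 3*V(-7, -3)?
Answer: 82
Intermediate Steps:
V(S, H) = S
103 + 3*V(-7, -3) = 103 + 3*(-7) = 103 - 21 = 82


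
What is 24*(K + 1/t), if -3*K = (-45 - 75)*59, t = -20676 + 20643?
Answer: 623032/11 ≈ 56639.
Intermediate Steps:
t = -33
K = 2360 (K = -(-45 - 75)*59/3 = -(-40)*59 = -1/3*(-7080) = 2360)
24*(K + 1/t) = 24*(2360 + 1/(-33)) = 24*(2360 - 1/33) = 24*(77879/33) = 623032/11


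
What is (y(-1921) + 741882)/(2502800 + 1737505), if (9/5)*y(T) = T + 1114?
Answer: 2224301/12720915 ≈ 0.17485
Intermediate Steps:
y(T) = 5570/9 + 5*T/9 (y(T) = 5*(T + 1114)/9 = 5*(1114 + T)/9 = 5570/9 + 5*T/9)
(y(-1921) + 741882)/(2502800 + 1737505) = ((5570/9 + (5/9)*(-1921)) + 741882)/(2502800 + 1737505) = ((5570/9 - 9605/9) + 741882)/4240305 = (-1345/3 + 741882)*(1/4240305) = (2224301/3)*(1/4240305) = 2224301/12720915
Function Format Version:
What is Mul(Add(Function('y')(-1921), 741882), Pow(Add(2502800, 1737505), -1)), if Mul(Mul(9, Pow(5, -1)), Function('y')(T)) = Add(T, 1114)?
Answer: Rational(2224301, 12720915) ≈ 0.17485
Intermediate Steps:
Function('y')(T) = Add(Rational(5570, 9), Mul(Rational(5, 9), T)) (Function('y')(T) = Mul(Rational(5, 9), Add(T, 1114)) = Mul(Rational(5, 9), Add(1114, T)) = Add(Rational(5570, 9), Mul(Rational(5, 9), T)))
Mul(Add(Function('y')(-1921), 741882), Pow(Add(2502800, 1737505), -1)) = Mul(Add(Add(Rational(5570, 9), Mul(Rational(5, 9), -1921)), 741882), Pow(Add(2502800, 1737505), -1)) = Mul(Add(Add(Rational(5570, 9), Rational(-9605, 9)), 741882), Pow(4240305, -1)) = Mul(Add(Rational(-1345, 3), 741882), Rational(1, 4240305)) = Mul(Rational(2224301, 3), Rational(1, 4240305)) = Rational(2224301, 12720915)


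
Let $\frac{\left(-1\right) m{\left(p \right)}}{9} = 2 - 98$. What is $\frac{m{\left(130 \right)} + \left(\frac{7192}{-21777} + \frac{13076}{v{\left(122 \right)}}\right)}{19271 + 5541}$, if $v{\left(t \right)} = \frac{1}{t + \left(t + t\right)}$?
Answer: $\frac{26059880792}{135082731} \approx 192.92$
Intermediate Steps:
$v{\left(t \right)} = \frac{1}{3 t}$ ($v{\left(t \right)} = \frac{1}{t + 2 t} = \frac{1}{3 t}$)
$m{\left(p \right)} = 864$ ($m{\left(p \right)} = - 9 \left(2 - 98\right) = \left(-9\right) \left(-96\right) = 864$)
$\frac{m{\left(130 \right)} + \left(\frac{7192}{-21777} + \frac{13076}{v{\left(122 \right)}}\right)}{19271 + 5541} = \frac{864 + \left(\frac{7192}{-21777} + \frac{13076}{\frac{1}{3} \cdot \frac{1}{122}}\right)}{19271 + 5541} = \frac{864 + \left(7192 \left(- \frac{1}{21777}\right) + \frac{13076}{\frac{1}{3} \cdot \frac{1}{122}}\right)}{24812} = \left(864 - \left(\frac{7192}{21777} - 13076 \frac{1}{\frac{1}{366}}\right)\right) \frac{1}{24812} = \left(864 + \left(- \frac{7192}{21777} + 13076 \cdot 366\right)\right) \frac{1}{24812} = \left(864 + \left(- \frac{7192}{21777} + 4785816\right)\right) \frac{1}{24812} = \left(864 + \frac{104220707840}{21777}\right) \frac{1}{24812} = \frac{104239523168}{21777} \cdot \frac{1}{24812} = \frac{26059880792}{135082731}$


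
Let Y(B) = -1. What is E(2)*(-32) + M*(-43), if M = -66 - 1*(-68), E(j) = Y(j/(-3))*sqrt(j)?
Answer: -86 + 32*sqrt(2) ≈ -40.745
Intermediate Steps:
E(j) = -sqrt(j)
M = 2 (M = -66 + 68 = 2)
E(2)*(-32) + M*(-43) = -sqrt(2)*(-32) + 2*(-43) = 32*sqrt(2) - 86 = -86 + 32*sqrt(2)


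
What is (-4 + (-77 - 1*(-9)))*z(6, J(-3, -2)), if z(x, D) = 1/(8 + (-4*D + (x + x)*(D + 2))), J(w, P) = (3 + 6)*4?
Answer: -9/40 ≈ -0.22500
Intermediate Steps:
J(w, P) = 36 (J(w, P) = 9*4 = 36)
z(x, D) = 1/(8 - 4*D + 2*x*(2 + D)) (z(x, D) = 1/(8 + (-4*D + (2*x)*(2 + D))) = 1/(8 + (-4*D + 2*x*(2 + D))) = 1/(8 - 4*D + 2*x*(2 + D)))
(-4 + (-77 - 1*(-9)))*z(6, J(-3, -2)) = (-4 + (-77 - 1*(-9)))*(1/(2*(4 - 2*36 + 2*6 + 36*6))) = (-4 + (-77 + 9))*(1/(2*(4 - 72 + 12 + 216))) = (-4 - 68)*((½)/160) = -36/160 = -72*1/320 = -9/40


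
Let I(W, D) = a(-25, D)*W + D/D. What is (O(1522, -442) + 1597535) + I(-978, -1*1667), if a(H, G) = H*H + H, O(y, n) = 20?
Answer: 1010756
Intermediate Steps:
a(H, G) = H + H² (a(H, G) = H² + H = H + H²)
I(W, D) = 1 + 600*W (I(W, D) = (-25*(1 - 25))*W + D/D = (-25*(-24))*W + 1 = 600*W + 1 = 1 + 600*W)
(O(1522, -442) + 1597535) + I(-978, -1*1667) = (20 + 1597535) + (1 + 600*(-978)) = 1597555 + (1 - 586800) = 1597555 - 586799 = 1010756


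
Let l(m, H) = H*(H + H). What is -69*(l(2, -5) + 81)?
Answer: -9039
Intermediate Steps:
l(m, H) = 2*H² (l(m, H) = H*(2*H) = 2*H²)
-69*(l(2, -5) + 81) = -69*(2*(-5)² + 81) = -69*(2*25 + 81) = -69*(50 + 81) = -69*131 = -9039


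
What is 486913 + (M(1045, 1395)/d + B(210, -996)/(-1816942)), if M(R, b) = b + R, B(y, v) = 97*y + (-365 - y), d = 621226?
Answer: 274797043495213103/564365805446 ≈ 4.8691e+5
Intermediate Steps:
B(y, v) = -365 + 96*y
M(R, b) = R + b
486913 + (M(1045, 1395)/d + B(210, -996)/(-1816942)) = 486913 + ((1045 + 1395)/621226 + (-365 + 96*210)/(-1816942)) = 486913 + (2440*(1/621226) + (-365 + 20160)*(-1/1816942)) = 486913 + (1220/310613 + 19795*(-1/1816942)) = 486913 + (1220/310613 - 19795/1816942) = 486913 - 3931915095/564365805446 = 274797043495213103/564365805446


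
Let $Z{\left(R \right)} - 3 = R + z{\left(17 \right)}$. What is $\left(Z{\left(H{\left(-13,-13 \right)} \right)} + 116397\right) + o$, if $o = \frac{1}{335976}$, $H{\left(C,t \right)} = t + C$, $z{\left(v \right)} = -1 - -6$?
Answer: $\frac{39100550905}{335976} \approx 1.1638 \cdot 10^{5}$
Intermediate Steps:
$z{\left(v \right)} = 5$ ($z{\left(v \right)} = -1 + 6 = 5$)
$H{\left(C,t \right)} = C + t$
$o = \frac{1}{335976} \approx 2.9764 \cdot 10^{-6}$
$Z{\left(R \right)} = 8 + R$ ($Z{\left(R \right)} = 3 + \left(R + 5\right) = 3 + \left(5 + R\right) = 8 + R$)
$\left(Z{\left(H{\left(-13,-13 \right)} \right)} + 116397\right) + o = \left(\left(8 - 26\right) + 116397\right) + \frac{1}{335976} = \left(-18 + 116397\right) + \frac{1}{335976} = 116379 + \frac{1}{335976} = \frac{39100550905}{335976}$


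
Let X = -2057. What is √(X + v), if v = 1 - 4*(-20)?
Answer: 2*I*√494 ≈ 44.452*I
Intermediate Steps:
v = 81 (v = 1 + 80 = 81)
√(X + v) = √(-2057 + 81) = √(-1976) = 2*I*√494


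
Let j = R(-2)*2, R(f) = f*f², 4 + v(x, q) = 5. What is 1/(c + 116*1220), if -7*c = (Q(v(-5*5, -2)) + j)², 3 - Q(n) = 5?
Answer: 7/990316 ≈ 7.0684e-6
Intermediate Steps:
v(x, q) = 1 (v(x, q) = -4 + 5 = 1)
Q(n) = -2 (Q(n) = 3 - 1*5 = 3 - 5 = -2)
R(f) = f³
j = -16 (j = (-2)³*2 = -8*2 = -16)
c = -324/7 (c = -(-2 - 16)²/7 = -⅐*(-18)² = -⅐*324 = -324/7 ≈ -46.286)
1/(c + 116*1220) = 1/(-324/7 + 116*1220) = 1/(-324/7 + 141520) = 1/(990316/7) = 7/990316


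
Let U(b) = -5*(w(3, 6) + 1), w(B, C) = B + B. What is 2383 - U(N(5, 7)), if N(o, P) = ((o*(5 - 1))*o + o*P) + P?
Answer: 2418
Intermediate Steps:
N(o, P) = P + 4*o**2 + P*o (N(o, P) = ((o*4)*o + P*o) + P = ((4*o)*o + P*o) + P = (4*o**2 + P*o) + P = P + 4*o**2 + P*o)
w(B, C) = 2*B
U(b) = -35 (U(b) = -5*(2*3 + 1) = -5*(6 + 1) = -5*7 = -35)
2383 - U(N(5, 7)) = 2383 - 1*(-35) = 2383 + 35 = 2418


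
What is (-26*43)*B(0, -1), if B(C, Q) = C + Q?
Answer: 1118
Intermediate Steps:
(-26*43)*B(0, -1) = (-26*43)*(0 - 1) = -1118*(-1) = 1118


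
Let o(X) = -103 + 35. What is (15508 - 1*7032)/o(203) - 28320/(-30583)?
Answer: -3783761/30583 ≈ -123.72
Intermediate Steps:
o(X) = -68
(15508 - 1*7032)/o(203) - 28320/(-30583) = (15508 - 1*7032)/(-68) - 28320/(-30583) = (15508 - 7032)*(-1/68) - 28320*(-1/30583) = 8476*(-1/68) + 28320/30583 = -2119/17 + 28320/30583 = -3783761/30583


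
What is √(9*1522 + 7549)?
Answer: √21247 ≈ 145.76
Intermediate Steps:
√(9*1522 + 7549) = √(13698 + 7549) = √21247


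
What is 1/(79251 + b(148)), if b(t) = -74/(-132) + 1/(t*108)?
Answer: 175824/13934326403 ≈ 1.2618e-5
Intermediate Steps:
b(t) = 37/66 + 1/(108*t) (b(t) = -74*(-1/132) + (1/108)/t = 37/66 + 1/(108*t))
1/(79251 + b(148)) = 1/(79251 + (1/1188)*(11 + 666*148)/148) = 1/(79251 + (1/1188)*(1/148)*(11 + 98568)) = 1/(79251 + (1/1188)*(1/148)*98579) = 1/(79251 + 98579/175824) = 1/(13934326403/175824) = 175824/13934326403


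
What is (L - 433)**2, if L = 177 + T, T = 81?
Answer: 30625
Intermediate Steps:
L = 258 (L = 177 + 81 = 258)
(L - 433)**2 = (258 - 433)**2 = (-175)**2 = 30625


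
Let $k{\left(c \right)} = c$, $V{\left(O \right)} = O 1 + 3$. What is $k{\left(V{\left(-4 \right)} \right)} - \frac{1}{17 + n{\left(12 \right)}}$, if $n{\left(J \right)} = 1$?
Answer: $- \frac{19}{18} \approx -1.0556$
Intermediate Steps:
$V{\left(O \right)} = 3 + O$ ($V{\left(O \right)} = O + 3 = 3 + O$)
$k{\left(V{\left(-4 \right)} \right)} - \frac{1}{17 + n{\left(12 \right)}} = \left(3 - 4\right) - \frac{1}{17 + 1} = -1 - \frac{1}{18} = - \frac{19}{18}$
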